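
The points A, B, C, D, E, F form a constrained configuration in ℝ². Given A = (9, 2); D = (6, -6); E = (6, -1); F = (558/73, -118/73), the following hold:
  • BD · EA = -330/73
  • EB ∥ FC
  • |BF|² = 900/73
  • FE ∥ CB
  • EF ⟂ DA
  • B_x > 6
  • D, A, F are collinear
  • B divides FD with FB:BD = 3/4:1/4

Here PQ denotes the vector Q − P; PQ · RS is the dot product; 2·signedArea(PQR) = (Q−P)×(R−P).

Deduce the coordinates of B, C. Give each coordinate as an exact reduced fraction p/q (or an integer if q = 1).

1. B_x = 468/73  [B divides FD with FB:BD = 3/4:1/4]
2. B_y = -358/73  [B divides FD with FB:BD = 3/4:1/4]
   → B = (468/73, -358/73)
3. C_x = 588/73  [FE ∥ CB ∩ EB ∥ FC]
4. C_y = -403/73  [FE ∥ CB ∩ EB ∥ FC]
   → C = (588/73, -403/73)

B = (468/73, -358/73)
C = (588/73, -403/73)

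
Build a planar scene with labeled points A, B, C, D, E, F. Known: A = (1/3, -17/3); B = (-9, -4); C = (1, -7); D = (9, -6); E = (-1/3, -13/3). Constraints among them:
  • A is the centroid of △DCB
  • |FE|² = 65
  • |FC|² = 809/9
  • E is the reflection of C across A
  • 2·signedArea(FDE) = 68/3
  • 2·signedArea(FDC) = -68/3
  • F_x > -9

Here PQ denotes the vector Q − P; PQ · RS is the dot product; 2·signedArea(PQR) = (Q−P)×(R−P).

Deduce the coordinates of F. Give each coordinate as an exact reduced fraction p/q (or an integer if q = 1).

F = (-25/3, -16/3)

1. F_x = -25/3  [2·signedArea(FDC) = -68/3 ∩ 2·signedArea(FDE) = 68/3]
2. F_y = -16/3  [2·signedArea(FDC) = -68/3 ∩ 2·signedArea(FDE) = 68/3]
   → F = (-25/3, -16/3)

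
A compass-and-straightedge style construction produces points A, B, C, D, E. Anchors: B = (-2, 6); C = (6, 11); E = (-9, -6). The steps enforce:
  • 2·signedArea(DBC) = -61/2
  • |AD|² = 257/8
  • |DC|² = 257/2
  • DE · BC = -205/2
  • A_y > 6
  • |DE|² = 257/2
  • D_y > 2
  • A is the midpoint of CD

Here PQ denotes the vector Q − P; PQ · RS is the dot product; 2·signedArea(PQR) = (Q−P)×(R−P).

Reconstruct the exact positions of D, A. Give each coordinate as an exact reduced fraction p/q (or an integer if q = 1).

1. D_x = -3/2  [2·signedArea(DBC) = -61/2 ∩ DE · BC = -205/2]
2. D_y = 5/2  [2·signedArea(DBC) = -61/2 ∩ DE · BC = -205/2]
   → D = (-3/2, 5/2)
3. A_x = 9/4  [A is the midpoint of CD]
4. A_y = 27/4  [A is the midpoint of CD]
   → A = (9/4, 27/4)

A = (9/4, 27/4)
D = (-3/2, 5/2)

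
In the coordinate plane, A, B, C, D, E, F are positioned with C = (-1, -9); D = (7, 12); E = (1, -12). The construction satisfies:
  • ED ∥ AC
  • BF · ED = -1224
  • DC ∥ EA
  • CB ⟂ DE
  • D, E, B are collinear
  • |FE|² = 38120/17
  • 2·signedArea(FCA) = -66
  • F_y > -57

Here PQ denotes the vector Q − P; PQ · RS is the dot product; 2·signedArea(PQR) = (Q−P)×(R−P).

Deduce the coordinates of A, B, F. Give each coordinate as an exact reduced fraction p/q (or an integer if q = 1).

1. A_x = -7  [ED ∥ AC ∩ DC ∥ EA]
2. A_y = -33  [ED ∥ AC ∩ DC ∥ EA]
   → A = (-7, -33)
3. B_x = 27/17  [D, E, B are collinear ∩ CB ⟂ DE]
4. B_y = -164/17  [D, E, B are collinear ∩ CB ⟂ DE]
   → B = (27/17, -164/17)
5. F_x = -265/17  [2·signedArea(FCA) = -66 ∩ BF · ED = -1224]
6. F_y = -958/17  [2·signedArea(FCA) = -66 ∩ BF · ED = -1224]
   → F = (-265/17, -958/17)

A = (-7, -33)
B = (27/17, -164/17)
F = (-265/17, -958/17)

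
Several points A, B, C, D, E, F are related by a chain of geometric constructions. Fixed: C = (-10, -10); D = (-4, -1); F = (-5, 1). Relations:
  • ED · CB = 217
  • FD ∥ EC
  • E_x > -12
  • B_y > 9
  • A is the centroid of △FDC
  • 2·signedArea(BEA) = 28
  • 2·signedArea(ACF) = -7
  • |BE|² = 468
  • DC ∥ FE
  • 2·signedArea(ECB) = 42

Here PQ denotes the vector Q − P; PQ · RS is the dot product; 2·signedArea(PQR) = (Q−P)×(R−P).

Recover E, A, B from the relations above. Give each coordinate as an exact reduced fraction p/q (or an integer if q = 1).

A = (-19/3, -10/3)
B = (1, 10)
E = (-11, -8)

1. E_x = -11  [FD ∥ EC ∩ DC ∥ FE]
2. E_y = -8  [FD ∥ EC ∩ DC ∥ FE]
   → E = (-11, -8)
3. A_x = -19/3  [A is the centroid of △FDC]
4. A_y = -10/3  [A is the centroid of △FDC]
   → A = (-19/3, -10/3)
5. B_x = 1  [2·signedArea(BEA) = 28 ∩ ED · CB = 217]
6. B_y = 10  [2·signedArea(BEA) = 28 ∩ ED · CB = 217]
   → B = (1, 10)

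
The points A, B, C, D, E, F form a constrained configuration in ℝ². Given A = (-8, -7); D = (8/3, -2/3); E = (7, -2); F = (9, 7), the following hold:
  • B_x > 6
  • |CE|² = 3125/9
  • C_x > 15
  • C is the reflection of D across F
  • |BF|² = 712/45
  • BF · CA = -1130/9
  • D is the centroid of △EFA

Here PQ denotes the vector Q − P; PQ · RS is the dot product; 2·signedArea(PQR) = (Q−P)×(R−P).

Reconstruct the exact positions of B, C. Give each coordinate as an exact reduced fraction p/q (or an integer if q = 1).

1. C_x = 46/3  [C is the reflection of D across F]
2. C_y = 44/3  [C is the reflection of D across F]
   → C = (46/3, 44/3)
3. B_x = 97/15  [line 70/3·x + 65/3·y + -2125/9 = 0 ∩ |BF|² = 712/45]
4. B_y = 59/15  [line 70/3·x + 65/3·y + -2125/9 = 0 ∩ |BF|² = 712/45]
   → B = (97/15, 59/15)

B = (97/15, 59/15)
C = (46/3, 44/3)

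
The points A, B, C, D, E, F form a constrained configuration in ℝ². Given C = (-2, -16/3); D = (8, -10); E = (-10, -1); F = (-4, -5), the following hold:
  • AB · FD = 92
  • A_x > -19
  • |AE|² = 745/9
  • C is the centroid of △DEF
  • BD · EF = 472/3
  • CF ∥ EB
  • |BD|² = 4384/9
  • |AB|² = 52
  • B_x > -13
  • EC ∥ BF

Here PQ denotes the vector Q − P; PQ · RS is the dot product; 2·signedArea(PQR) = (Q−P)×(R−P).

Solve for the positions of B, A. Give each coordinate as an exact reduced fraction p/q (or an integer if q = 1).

A = (-18, 10/3)
B = (-12, -2/3)

1. B_x = -12  [EC ∥ BF ∩ CF ∥ EB]
2. B_y = -2/3  [EC ∥ BF ∩ CF ∥ EB]
   → B = (-12, -2/3)
3. A_x = -18  [line -12·x + 5·y + -698/3 = 0 ∩ |AB|² = 52]
4. A_y = 10/3  [line -12·x + 5·y + -698/3 = 0 ∩ |AB|² = 52]
   → A = (-18, 10/3)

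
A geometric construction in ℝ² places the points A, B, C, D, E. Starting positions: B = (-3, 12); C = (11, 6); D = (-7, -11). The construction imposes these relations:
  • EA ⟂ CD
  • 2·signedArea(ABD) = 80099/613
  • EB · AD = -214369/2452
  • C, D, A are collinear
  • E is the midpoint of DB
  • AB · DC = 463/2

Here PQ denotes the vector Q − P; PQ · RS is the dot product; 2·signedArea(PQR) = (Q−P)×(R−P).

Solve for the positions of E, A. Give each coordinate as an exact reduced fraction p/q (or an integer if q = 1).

A = (-124/613, -5615/1226)
E = (-5, 1/2)

1. E_x = -5  [E is the midpoint of DB]
2. E_y = 1/2  [E is the midpoint of DB]
   → E = (-5, 1/2)
3. A_x = -124/613  [C, D, A are collinear ∩ EA ⟂ CD]
4. A_y = -5615/1226  [C, D, A are collinear ∩ EA ⟂ CD]
   → A = (-124/613, -5615/1226)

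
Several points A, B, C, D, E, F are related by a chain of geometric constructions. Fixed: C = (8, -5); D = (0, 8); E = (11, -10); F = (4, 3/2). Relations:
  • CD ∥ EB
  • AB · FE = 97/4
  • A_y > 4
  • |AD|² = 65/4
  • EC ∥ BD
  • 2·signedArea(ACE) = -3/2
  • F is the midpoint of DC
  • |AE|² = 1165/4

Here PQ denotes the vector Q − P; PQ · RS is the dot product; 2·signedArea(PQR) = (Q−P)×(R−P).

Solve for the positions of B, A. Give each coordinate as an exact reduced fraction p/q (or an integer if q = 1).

A = (2, 9/2)
B = (3, 3)

1. B_x = 3  [EC ∥ BD ∩ CD ∥ EB]
2. B_y = 3  [EC ∥ BD ∩ CD ∥ EB]
   → B = (3, 3)
3. A_x = 2  [2·signedArea(ACE) = -3/2 ∩ AB · FE = 97/4]
4. A_y = 9/2  [2·signedArea(ACE) = -3/2 ∩ AB · FE = 97/4]
   → A = (2, 9/2)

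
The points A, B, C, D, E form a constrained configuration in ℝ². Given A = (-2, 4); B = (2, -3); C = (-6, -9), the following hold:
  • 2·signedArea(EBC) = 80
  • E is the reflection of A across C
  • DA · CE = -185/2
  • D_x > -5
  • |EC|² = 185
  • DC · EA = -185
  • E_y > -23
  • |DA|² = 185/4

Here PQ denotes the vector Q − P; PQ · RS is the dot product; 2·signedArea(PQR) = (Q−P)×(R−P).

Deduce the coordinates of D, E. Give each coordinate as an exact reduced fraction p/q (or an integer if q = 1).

1. E_x = -10  [E is the reflection of A across C]
2. E_y = -22  [E is the reflection of A across C]
   → E = (-10, -22)
3. D_x = -4  [line 4·x + 13·y + 97/2 = 0 ∩ |DA|² = 185/4]
4. D_y = -5/2  [line 4·x + 13·y + 97/2 = 0 ∩ |DA|² = 185/4]
   → D = (-4, -5/2)

D = (-4, -5/2)
E = (-10, -22)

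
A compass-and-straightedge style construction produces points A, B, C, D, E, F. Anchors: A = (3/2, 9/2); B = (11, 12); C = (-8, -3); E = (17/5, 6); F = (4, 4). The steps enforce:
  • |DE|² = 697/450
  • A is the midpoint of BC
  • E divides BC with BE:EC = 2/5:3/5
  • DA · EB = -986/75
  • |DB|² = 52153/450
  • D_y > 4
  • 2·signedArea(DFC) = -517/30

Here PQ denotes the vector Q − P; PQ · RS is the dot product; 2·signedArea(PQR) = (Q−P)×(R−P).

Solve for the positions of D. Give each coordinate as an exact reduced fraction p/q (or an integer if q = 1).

1. D_x = 89/30  [2·signedArea(DFC) = -517/30 ∩ DA · EB = -986/75]
2. D_y = 29/6  [2·signedArea(DFC) = -517/30 ∩ DA · EB = -986/75]
   → D = (89/30, 29/6)

D = (89/30, 29/6)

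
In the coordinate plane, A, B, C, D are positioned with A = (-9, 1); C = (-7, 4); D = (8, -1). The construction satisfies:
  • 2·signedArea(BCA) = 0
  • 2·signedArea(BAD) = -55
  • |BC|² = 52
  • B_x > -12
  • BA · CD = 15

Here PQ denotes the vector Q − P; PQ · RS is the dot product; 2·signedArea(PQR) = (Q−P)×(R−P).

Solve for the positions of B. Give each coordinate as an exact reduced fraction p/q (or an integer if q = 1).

1. B_x = -11  [2·signedArea(BCA) = 0 ∩ 2·signedArea(BAD) = -55]
2. B_y = -2  [2·signedArea(BCA) = 0 ∩ 2·signedArea(BAD) = -55]
   → B = (-11, -2)

B = (-11, -2)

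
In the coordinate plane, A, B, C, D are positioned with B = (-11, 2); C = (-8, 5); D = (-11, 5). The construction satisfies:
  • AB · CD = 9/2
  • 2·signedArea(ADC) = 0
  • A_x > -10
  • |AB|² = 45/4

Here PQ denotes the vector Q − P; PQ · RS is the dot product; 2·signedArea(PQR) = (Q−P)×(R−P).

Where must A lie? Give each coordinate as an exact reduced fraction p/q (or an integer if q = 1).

1. A_x = -19/2  [2·signedArea(ADC) = 0 ∩ AB · CD = 9/2]
2. A_y = 5  [2·signedArea(ADC) = 0 ∩ AB · CD = 9/2]
   → A = (-19/2, 5)

A = (-19/2, 5)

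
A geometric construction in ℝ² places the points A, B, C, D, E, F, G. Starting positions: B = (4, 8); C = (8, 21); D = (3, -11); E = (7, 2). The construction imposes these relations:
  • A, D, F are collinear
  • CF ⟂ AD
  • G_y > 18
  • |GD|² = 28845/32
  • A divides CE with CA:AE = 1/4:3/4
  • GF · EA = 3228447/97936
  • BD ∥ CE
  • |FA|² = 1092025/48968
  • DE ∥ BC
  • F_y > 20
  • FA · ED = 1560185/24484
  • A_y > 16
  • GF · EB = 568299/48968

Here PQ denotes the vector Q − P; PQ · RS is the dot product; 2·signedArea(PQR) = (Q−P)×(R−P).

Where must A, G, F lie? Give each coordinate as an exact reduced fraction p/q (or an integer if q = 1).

1. A_x = 31/4  [A divides CE with CA:AE = 1/4:3/4]
2. A_y = 65/4  [A divides CE with CA:AE = 1/4:3/4]
   → A = (31/4, 65/4)
3. F_x = 104803/12242  [A, D, F are collinear ∩ CF ⟂ AD]
4. F_y = 255885/12242  [A, D, F are collinear ∩ CF ⟂ AD]
   → F = (104803/12242, 255885/12242)
5. G_x = 63/8  [GF · EA = 3228447/97936 ∩ GF · EB = 568299/48968]
6. G_y = 149/8  [GF · EA = 3228447/97936 ∩ GF · EB = 568299/48968]
   → G = (63/8, 149/8)

A = (31/4, 65/4)
F = (104803/12242, 255885/12242)
G = (63/8, 149/8)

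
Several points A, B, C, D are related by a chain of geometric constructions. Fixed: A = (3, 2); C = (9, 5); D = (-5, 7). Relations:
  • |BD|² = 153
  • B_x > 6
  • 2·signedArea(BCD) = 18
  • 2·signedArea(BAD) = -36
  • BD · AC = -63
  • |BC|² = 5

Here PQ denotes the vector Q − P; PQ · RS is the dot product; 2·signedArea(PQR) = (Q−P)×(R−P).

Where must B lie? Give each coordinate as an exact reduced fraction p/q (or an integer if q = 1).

B = (7, 4)

1. B_x = 7  [2·signedArea(BCD) = 18 ∩ 2·signedArea(BAD) = -36]
2. B_y = 4  [2·signedArea(BCD) = 18 ∩ 2·signedArea(BAD) = -36]
   → B = (7, 4)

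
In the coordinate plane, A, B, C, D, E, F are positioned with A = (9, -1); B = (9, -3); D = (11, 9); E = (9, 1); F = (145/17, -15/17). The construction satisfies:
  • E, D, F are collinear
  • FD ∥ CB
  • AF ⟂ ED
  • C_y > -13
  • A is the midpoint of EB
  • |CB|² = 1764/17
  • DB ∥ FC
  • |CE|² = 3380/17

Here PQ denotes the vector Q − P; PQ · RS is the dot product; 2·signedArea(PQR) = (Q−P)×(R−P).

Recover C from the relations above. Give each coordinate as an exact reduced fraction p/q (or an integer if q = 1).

1. C_x = 111/17  [FD ∥ CB ∩ DB ∥ FC]
2. C_y = -219/17  [FD ∥ CB ∩ DB ∥ FC]
   → C = (111/17, -219/17)

C = (111/17, -219/17)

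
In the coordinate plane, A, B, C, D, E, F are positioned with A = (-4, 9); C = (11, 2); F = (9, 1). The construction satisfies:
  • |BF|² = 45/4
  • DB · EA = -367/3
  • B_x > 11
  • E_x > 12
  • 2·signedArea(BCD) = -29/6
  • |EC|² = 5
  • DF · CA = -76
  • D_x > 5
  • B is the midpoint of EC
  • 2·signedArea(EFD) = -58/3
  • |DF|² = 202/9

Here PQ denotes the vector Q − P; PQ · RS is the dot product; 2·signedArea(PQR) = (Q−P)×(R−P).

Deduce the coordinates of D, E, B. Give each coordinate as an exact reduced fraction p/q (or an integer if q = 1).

B = (12, 5/2)
D = (16/3, 4)
E = (13, 3)

1. D_x = 16/3  [line 15·x + -7·y + -52 = 0 ∩ |DF|² = 202/9]
2. D_y = 4  [line 15·x + -7·y + -52 = 0 ∩ |DF|² = 202/9]
   → D = (16/3, 4)
3. E_x = 13  [line -3·x + -11/3·y + 50 = 0 ∩ |EC|² = 5]
4. E_y = 3  [line -3·x + -11/3·y + 50 = 0 ∩ |EC|² = 5]
   → E = (13, 3)
5. B_x = 12  [DB · EA = -367/3 ∩ B is the midpoint of EC]
6. B_y = 5/2  [DB · EA = -367/3 ∩ B is the midpoint of EC]
   → B = (12, 5/2)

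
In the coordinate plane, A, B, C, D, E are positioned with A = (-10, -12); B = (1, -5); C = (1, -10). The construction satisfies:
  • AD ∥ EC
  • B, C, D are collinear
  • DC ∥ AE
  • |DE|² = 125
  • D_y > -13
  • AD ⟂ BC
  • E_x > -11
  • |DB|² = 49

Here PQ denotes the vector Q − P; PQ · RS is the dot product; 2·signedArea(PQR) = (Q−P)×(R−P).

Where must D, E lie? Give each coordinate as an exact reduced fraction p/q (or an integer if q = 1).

D = (1, -12)
E = (-10, -10)

1. D_x = 1  [B, C, D are collinear ∩ AD ⟂ BC]
2. D_y = -12  [B, C, D are collinear ∩ AD ⟂ BC]
   → D = (1, -12)
3. E_x = -10  [AD ∥ EC ∩ DC ∥ AE]
4. E_y = -10  [AD ∥ EC ∩ DC ∥ AE]
   → E = (-10, -10)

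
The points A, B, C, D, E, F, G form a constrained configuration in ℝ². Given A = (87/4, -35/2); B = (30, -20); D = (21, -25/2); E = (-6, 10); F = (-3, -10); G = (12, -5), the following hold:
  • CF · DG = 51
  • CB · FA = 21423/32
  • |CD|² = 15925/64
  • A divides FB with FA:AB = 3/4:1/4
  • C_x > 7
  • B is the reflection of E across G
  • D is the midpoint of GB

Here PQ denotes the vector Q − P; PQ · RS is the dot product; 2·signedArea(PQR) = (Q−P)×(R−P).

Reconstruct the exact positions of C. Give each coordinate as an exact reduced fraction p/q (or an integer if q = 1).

C = (63/8, -15/4)

1. C_x = 63/8  [CB · FA = 21423/32 ∩ CF · DG = 51]
2. C_y = -15/4  [CB · FA = 21423/32 ∩ CF · DG = 51]
   → C = (63/8, -15/4)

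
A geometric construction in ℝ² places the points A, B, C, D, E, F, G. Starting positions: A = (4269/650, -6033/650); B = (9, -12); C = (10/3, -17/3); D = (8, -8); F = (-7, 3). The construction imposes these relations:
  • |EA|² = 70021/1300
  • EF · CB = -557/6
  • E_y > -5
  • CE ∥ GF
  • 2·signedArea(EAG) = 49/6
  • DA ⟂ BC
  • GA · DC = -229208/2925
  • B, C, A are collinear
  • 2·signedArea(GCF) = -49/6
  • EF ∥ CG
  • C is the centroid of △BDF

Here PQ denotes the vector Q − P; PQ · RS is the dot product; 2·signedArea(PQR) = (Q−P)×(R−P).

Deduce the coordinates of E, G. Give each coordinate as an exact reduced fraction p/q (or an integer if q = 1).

1. G_x = -14/3  [2·signedArea(GCF) = -49/6 ∩ GA · DC = -229208/2925]
2. G_y = 11/6  [2·signedArea(GCF) = -49/6 ∩ GA · DC = -229208/2925]
   → G = (-14/3, 11/6)
3. E_x = 1  [EF · CB = -557/6 ∩ CE ∥ GF]
4. E_y = -9/2  [EF · CB = -557/6 ∩ CE ∥ GF]
   → E = (1, -9/2)

E = (1, -9/2)
G = (-14/3, 11/6)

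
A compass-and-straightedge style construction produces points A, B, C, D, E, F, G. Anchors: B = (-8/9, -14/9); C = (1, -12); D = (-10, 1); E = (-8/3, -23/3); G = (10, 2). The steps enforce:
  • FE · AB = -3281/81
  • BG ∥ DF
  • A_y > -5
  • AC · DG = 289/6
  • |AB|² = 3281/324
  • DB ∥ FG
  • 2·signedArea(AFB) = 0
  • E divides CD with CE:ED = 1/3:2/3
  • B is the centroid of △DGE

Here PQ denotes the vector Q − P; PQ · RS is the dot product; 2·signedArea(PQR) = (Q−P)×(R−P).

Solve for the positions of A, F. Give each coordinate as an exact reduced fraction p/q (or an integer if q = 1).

1. F_x = 8/9  [DB ∥ FG ∩ BG ∥ DF]
2. F_y = 41/9  [DB ∥ FG ∩ BG ∥ DF]
   → F = (8/9, 41/9)
3. A_x = -16/9  [2·signedArea(AFB) = 0 ∩ FE · AB = -3281/81]
4. A_y = -83/18  [2·signedArea(AFB) = 0 ∩ FE · AB = -3281/81]
   → A = (-16/9, -83/18)

A = (-16/9, -83/18)
F = (8/9, 41/9)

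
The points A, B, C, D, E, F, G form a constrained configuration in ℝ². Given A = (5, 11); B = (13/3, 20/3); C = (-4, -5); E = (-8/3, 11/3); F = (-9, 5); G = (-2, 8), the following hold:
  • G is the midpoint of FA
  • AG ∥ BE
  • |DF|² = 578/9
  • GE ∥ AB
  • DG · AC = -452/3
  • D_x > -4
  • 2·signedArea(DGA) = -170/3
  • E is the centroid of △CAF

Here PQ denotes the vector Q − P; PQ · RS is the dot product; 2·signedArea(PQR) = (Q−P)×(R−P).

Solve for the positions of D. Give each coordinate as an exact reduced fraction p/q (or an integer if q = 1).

1. D_x = -10/3  [2·signedArea(DGA) = -170/3 ∩ DG · AC = -452/3]
2. D_y = -2/3  [2·signedArea(DGA) = -170/3 ∩ DG · AC = -452/3]
   → D = (-10/3, -2/3)

D = (-10/3, -2/3)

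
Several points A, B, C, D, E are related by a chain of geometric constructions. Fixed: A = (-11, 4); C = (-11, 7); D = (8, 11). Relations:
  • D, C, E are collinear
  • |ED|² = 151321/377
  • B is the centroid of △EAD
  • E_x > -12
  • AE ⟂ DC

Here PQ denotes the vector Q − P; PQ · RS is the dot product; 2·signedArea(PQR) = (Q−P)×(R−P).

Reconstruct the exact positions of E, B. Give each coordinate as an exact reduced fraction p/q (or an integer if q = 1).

B = (-5506/1131, 8246/1131)
E = (-4375/377, 2591/377)

1. E_x = -4375/377  [D, C, E are collinear ∩ AE ⟂ DC]
2. E_y = 2591/377  [D, C, E are collinear ∩ AE ⟂ DC]
   → E = (-4375/377, 2591/377)
3. B_x = -5506/1131  [B is the centroid of △EAD]
4. B_y = 8246/1131  [B is the centroid of △EAD]
   → B = (-5506/1131, 8246/1131)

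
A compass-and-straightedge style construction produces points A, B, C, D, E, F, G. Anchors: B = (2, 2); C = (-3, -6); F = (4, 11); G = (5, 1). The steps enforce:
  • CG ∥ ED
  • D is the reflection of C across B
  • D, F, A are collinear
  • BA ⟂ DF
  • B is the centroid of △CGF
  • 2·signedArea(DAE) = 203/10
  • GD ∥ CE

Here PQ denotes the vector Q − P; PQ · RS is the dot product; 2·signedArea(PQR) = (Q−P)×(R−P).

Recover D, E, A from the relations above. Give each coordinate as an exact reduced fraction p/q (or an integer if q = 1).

A = (49/10, 107/10)
D = (7, 10)
E = (-1, 3)

1. D_x = 7  [D is the reflection of C across B]
2. D_y = 10  [D is the reflection of C across B]
   → D = (7, 10)
3. E_x = -1  [CG ∥ ED ∩ GD ∥ CE]
4. E_y = 3  [CG ∥ ED ∩ GD ∥ CE]
   → E = (-1, 3)
5. A_x = 49/10  [D, F, A are collinear ∩ BA ⟂ DF]
6. A_y = 107/10  [D, F, A are collinear ∩ BA ⟂ DF]
   → A = (49/10, 107/10)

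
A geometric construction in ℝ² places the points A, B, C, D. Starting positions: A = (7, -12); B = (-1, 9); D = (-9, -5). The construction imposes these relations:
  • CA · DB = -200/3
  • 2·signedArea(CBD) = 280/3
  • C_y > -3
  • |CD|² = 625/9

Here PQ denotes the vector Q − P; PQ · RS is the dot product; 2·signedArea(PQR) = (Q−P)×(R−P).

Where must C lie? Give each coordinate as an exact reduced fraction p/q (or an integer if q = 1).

1. C_x = -1  [CA · DB = -200/3 ∩ 2·signedArea(CBD) = 280/3]
2. C_y = -8/3  [CA · DB = -200/3 ∩ 2·signedArea(CBD) = 280/3]
   → C = (-1, -8/3)

C = (-1, -8/3)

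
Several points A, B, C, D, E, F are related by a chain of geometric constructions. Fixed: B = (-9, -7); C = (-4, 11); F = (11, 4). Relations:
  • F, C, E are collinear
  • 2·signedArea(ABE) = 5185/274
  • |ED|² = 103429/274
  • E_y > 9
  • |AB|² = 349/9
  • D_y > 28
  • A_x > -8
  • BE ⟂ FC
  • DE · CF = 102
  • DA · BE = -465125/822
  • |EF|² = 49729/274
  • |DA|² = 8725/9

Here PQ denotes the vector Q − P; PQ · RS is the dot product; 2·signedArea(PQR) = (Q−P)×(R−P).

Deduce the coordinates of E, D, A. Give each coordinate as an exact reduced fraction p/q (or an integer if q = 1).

1. E_x = -331/274  [F, C, E are collinear ∩ BE ⟂ FC]
2. E_y = 2657/274  [F, C, E are collinear ∩ BE ⟂ FC]
   → E = (-331/274, 2657/274)
3. D_x = 1  [line -15·x + 7·y + -188 = 0 ∩ |ED|² = 103429/274]
4. D_y = 29  [line -15·x + 7·y + -188 = 0 ∩ |ED|² = 103429/274]
   → D = (1, 29)
5. A_x = -22/3  [2·signedArea(ABE) = 5185/274 ∩ DA · BE = -465125/822]
6. A_y = -1  [2·signedArea(ABE) = 5185/274 ∩ DA · BE = -465125/822]
   → A = (-22/3, -1)

A = (-22/3, -1)
D = (1, 29)
E = (-331/274, 2657/274)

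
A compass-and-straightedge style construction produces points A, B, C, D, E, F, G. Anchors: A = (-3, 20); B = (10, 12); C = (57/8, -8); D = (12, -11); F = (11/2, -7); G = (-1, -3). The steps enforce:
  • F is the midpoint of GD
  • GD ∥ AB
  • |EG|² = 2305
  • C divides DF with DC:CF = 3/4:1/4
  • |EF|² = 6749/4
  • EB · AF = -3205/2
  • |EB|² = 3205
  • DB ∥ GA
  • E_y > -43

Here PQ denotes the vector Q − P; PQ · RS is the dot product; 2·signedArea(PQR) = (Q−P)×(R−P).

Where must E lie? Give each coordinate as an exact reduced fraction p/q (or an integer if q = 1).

1. E_x = 27  [line -17/2·x + 27·y + 2727/2 = 0 ∩ |EG|² = 2305]
2. E_y = -42  [line -17/2·x + 27·y + 2727/2 = 0 ∩ |EG|² = 2305]
   → E = (27, -42)

E = (27, -42)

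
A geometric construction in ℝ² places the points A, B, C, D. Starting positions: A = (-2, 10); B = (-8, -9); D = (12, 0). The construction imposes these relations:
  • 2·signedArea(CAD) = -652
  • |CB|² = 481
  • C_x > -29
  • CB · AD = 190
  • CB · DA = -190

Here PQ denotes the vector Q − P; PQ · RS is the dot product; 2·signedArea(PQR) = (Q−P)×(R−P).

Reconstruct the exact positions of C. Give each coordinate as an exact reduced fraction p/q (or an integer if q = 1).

C = (-28, -18)

1. C_x = -28  [2·signedArea(CAD) = -652 ∩ CB · DA = -190]
2. C_y = -18  [2·signedArea(CAD) = -652 ∩ CB · DA = -190]
   → C = (-28, -18)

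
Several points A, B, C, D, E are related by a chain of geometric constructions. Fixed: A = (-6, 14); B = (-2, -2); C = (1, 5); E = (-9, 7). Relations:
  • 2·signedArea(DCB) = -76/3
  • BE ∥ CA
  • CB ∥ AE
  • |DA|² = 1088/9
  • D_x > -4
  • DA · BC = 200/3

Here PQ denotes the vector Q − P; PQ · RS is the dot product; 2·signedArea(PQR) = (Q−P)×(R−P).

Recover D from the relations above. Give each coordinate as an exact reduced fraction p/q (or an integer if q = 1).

D = (-10/3, 10/3)

1. D_x = -10/3  [2·signedArea(DCB) = -76/3 ∩ DA · BC = 200/3]
2. D_y = 10/3  [2·signedArea(DCB) = -76/3 ∩ DA · BC = 200/3]
   → D = (-10/3, 10/3)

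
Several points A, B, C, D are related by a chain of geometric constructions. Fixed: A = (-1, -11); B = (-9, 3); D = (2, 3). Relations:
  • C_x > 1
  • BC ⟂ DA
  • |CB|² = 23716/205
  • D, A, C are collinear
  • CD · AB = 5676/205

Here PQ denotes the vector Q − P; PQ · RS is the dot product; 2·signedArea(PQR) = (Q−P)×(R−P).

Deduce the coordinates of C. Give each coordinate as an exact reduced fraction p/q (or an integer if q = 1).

C = (311/205, 153/205)

1. C_x = 311/205  [D, A, C are collinear ∩ BC ⟂ DA]
2. C_y = 153/205  [D, A, C are collinear ∩ BC ⟂ DA]
   → C = (311/205, 153/205)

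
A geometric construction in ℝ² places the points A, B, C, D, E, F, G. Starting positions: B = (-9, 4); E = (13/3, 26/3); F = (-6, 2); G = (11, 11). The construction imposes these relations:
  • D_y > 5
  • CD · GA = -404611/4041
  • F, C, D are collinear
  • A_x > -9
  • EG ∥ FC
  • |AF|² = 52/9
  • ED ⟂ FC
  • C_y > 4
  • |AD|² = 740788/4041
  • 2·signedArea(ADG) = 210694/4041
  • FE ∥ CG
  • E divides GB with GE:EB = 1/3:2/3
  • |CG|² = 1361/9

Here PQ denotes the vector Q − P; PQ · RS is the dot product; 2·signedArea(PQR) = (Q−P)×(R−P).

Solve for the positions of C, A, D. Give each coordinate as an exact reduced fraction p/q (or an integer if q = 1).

1. C_x = 2/3  [FE ∥ CG ∩ EG ∥ FC]
2. C_y = 13/3  [FE ∥ CG ∩ EG ∥ FC]
   → C = (2/3, 13/3)
3. D_x = 7118/1347  [F, C, D are collinear ∩ ED ⟂ FC]
4. D_y = 8014/1347  [F, C, D are collinear ∩ ED ⟂ FC]
   → D = (7118/1347, 8014/1347)
5. A_x = -8  [2·signedArea(ADG) = 210694/4041 ∩ CD · GA = -404611/4041]
6. A_y = 10/3  [2·signedArea(ADG) = 210694/4041 ∩ CD · GA = -404611/4041]
   → A = (-8, 10/3)

A = (-8, 10/3)
C = (2/3, 13/3)
D = (7118/1347, 8014/1347)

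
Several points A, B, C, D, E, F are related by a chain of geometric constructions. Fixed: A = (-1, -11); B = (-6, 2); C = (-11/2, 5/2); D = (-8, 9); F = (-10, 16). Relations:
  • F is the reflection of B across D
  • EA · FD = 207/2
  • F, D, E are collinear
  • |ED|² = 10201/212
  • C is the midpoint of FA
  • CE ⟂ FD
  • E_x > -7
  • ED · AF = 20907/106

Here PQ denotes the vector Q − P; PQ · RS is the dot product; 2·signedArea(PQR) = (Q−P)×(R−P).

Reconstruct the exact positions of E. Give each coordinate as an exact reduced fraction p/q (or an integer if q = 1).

1. E_x = -323/53  [F, D, E are collinear ∩ CE ⟂ FD]
2. E_y = 247/106  [F, D, E are collinear ∩ CE ⟂ FD]
   → E = (-323/53, 247/106)

E = (-323/53, 247/106)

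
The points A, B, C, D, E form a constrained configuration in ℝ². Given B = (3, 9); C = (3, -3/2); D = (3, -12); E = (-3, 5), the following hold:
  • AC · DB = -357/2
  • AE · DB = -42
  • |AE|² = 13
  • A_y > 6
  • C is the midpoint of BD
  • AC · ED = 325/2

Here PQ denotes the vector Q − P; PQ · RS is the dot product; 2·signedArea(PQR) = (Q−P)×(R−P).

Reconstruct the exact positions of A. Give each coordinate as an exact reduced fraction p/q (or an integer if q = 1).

1. A_x = 0  [AE · DB = -42 ∩ AC · ED = 325/2]
2. A_y = 7  [AE · DB = -42 ∩ AC · ED = 325/2]
   → A = (0, 7)

A = (0, 7)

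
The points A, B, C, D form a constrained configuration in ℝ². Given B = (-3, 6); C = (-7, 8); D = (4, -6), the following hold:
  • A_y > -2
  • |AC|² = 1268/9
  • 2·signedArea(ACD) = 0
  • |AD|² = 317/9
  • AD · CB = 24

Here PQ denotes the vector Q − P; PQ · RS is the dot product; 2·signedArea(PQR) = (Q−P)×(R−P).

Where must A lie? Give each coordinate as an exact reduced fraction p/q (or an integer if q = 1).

1. A_x = 1/3  [2·signedArea(ACD) = 0 ∩ AD · CB = 24]
2. A_y = -4/3  [2·signedArea(ACD) = 0 ∩ AD · CB = 24]
   → A = (1/3, -4/3)

A = (1/3, -4/3)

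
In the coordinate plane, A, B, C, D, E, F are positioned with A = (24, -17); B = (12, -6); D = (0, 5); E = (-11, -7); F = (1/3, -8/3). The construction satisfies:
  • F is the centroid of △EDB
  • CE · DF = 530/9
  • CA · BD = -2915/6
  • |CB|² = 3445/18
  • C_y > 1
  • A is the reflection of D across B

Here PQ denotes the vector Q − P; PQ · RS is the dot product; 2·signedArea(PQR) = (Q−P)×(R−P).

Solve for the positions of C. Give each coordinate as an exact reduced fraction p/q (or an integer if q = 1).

1. C_x = 1/6  [CE · DF = 530/9 ∩ CA · BD = -2915/6]
2. C_y = 7/6  [CE · DF = 530/9 ∩ CA · BD = -2915/6]
   → C = (1/6, 7/6)

C = (1/6, 7/6)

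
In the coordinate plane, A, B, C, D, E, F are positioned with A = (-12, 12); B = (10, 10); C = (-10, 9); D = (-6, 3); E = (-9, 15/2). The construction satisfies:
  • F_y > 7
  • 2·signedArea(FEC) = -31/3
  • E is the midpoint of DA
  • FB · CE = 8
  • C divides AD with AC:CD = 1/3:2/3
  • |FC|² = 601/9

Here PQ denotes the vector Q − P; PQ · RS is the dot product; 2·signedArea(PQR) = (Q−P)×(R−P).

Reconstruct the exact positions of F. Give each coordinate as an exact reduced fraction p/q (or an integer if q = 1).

F = (-2, 22/3)

1. F_x = -2  [2·signedArea(FEC) = -31/3 ∩ FB · CE = 8]
2. F_y = 22/3  [2·signedArea(FEC) = -31/3 ∩ FB · CE = 8]
   → F = (-2, 22/3)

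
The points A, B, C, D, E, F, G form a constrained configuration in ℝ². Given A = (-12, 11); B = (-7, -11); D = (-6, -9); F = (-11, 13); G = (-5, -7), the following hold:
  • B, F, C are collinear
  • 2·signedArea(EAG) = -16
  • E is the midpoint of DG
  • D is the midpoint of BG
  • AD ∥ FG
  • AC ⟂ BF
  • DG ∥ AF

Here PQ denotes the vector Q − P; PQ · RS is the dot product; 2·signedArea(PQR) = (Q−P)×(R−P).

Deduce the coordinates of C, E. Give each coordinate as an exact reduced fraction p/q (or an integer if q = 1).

C = (-396/37, 415/37)
E = (-11/2, -8)

1. C_x = -396/37  [B, F, C are collinear ∩ AC ⟂ BF]
2. C_y = 415/37  [B, F, C are collinear ∩ AC ⟂ BF]
   → C = (-396/37, 415/37)
3. E_x = -11/2  [E is the midpoint of DG]
4. E_y = -8  [E is the midpoint of DG]
   → E = (-11/2, -8)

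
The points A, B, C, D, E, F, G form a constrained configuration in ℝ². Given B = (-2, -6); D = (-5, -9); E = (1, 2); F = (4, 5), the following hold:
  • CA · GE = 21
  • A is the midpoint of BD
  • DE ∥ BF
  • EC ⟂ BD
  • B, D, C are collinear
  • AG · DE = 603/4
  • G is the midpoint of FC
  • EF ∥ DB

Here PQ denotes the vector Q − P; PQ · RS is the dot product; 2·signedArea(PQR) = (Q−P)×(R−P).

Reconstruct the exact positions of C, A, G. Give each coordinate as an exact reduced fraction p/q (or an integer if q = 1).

1. C_x = 7/2  [B, D, C are collinear ∩ EC ⟂ BD]
2. C_y = -1/2  [B, D, C are collinear ∩ EC ⟂ BD]
   → C = (7/2, -1/2)
3. A_x = -7/2  [A is the midpoint of BD]
4. A_y = -15/2  [A is the midpoint of BD]
   → A = (-7/2, -15/2)
5. G_x = 15/4  [G is the midpoint of FC]
6. G_y = 9/4  [G is the midpoint of FC]
   → G = (15/4, 9/4)

A = (-7/2, -15/2)
C = (7/2, -1/2)
G = (15/4, 9/4)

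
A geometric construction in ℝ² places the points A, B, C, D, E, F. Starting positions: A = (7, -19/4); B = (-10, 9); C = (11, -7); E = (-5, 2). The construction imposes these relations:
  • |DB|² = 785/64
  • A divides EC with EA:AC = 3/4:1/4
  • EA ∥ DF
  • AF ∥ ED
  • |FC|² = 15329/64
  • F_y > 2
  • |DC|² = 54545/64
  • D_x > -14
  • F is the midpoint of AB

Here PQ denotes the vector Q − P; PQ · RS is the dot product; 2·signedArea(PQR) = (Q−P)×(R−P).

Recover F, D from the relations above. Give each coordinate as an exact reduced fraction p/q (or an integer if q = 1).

D = (-27/2, 71/8)
F = (-3/2, 17/8)

1. F_x = -3/2  [F is the midpoint of AB]
2. F_y = 17/8  [F is the midpoint of AB]
   → F = (-3/2, 17/8)
3. D_x = -27/2  [EA ∥ DF ∩ AF ∥ ED]
4. D_y = 71/8  [EA ∥ DF ∩ AF ∥ ED]
   → D = (-27/2, 71/8)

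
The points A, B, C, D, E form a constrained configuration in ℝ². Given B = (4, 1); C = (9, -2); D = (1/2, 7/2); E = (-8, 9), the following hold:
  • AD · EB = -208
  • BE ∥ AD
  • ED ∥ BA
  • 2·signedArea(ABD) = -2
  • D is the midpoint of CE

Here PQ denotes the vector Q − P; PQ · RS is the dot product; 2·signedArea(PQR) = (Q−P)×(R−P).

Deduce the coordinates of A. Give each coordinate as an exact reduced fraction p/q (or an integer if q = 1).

A = (25/2, -9/2)

1. A_x = 25/2  [BE ∥ AD ∩ ED ∥ BA]
2. A_y = -9/2  [BE ∥ AD ∩ ED ∥ BA]
   → A = (25/2, -9/2)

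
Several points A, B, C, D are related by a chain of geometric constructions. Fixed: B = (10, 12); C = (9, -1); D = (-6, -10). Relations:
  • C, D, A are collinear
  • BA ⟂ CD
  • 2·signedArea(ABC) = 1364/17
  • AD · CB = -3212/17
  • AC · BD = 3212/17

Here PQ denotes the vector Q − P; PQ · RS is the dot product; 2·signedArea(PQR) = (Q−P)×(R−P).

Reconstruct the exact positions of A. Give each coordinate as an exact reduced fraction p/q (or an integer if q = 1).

1. A_x = 263/17  [C, D, A are collinear ∩ BA ⟂ CD]
2. A_y = 49/17  [C, D, A are collinear ∩ BA ⟂ CD]
   → A = (263/17, 49/17)

A = (263/17, 49/17)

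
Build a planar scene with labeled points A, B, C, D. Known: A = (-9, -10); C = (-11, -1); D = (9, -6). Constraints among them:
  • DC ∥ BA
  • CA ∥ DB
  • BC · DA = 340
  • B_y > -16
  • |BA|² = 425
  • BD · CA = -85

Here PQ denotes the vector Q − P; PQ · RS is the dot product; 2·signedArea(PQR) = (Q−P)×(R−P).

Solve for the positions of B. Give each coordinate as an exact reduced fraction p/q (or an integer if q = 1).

B = (11, -15)

1. B_x = 11  [DC ∥ BA ∩ CA ∥ DB]
2. B_y = -15  [DC ∥ BA ∩ CA ∥ DB]
   → B = (11, -15)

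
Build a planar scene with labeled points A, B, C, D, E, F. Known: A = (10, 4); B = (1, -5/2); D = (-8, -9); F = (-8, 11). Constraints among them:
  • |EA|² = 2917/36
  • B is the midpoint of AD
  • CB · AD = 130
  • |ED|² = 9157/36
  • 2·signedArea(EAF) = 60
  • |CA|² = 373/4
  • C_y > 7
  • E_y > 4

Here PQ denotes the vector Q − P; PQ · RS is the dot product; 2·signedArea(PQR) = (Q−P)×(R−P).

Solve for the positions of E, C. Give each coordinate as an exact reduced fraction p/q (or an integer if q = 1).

C = (1, 15/2)
E = (1, 25/6)

1. E_x = 1  [line -7·x + -18·y + 82 = 0 ∩ |EA|² = 2917/36]
2. E_y = 25/6  [line -7·x + -18·y + 82 = 0 ∩ |EA|² = 2917/36]
   → E = (1, 25/6)
3. C_x = 1  [line 18·x + 13·y + -231/2 = 0 ∩ |CA|² = 373/4]
4. C_y = 15/2  [line 18·x + 13·y + -231/2 = 0 ∩ |CA|² = 373/4]
   → C = (1, 15/2)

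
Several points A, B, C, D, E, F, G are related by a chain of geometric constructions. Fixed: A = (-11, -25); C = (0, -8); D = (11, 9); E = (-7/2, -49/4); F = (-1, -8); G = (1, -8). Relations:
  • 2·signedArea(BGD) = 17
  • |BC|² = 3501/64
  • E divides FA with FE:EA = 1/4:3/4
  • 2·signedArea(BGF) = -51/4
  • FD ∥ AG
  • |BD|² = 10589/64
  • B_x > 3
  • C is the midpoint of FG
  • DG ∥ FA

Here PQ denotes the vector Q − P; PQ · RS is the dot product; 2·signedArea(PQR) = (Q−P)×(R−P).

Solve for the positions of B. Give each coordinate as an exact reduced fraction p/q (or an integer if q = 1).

1. B_x = 15/4  [2·signedArea(BGD) = 17 ∩ 2·signedArea(BGF) = -51/4]
2. B_y = -13/8  [2·signedArea(BGD) = 17 ∩ 2·signedArea(BGF) = -51/4]
   → B = (15/4, -13/8)

B = (15/4, -13/8)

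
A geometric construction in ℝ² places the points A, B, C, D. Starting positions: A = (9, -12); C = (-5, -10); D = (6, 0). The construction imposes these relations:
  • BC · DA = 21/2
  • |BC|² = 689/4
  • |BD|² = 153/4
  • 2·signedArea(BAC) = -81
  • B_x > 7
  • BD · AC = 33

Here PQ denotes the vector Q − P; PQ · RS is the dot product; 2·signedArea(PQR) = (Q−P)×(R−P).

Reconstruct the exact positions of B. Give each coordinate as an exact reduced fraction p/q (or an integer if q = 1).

B = (15/2, -6)

1. B_x = 15/2  [2·signedArea(BAC) = -81 ∩ BD · AC = 33]
2. B_y = -6  [2·signedArea(BAC) = -81 ∩ BD · AC = 33]
   → B = (15/2, -6)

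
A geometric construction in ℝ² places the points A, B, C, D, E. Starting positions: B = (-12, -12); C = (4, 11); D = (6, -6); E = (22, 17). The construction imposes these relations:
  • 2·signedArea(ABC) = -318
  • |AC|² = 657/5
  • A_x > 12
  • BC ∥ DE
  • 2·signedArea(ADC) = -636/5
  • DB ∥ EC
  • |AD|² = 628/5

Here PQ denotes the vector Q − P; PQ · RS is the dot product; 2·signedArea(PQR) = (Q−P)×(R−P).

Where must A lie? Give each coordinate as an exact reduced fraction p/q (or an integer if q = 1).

1. A_x = 62/5  [2·signedArea(ADC) = -636/5 ∩ 2·signedArea(ABC) = -318]
2. A_y = 16/5  [2·signedArea(ADC) = -636/5 ∩ 2·signedArea(ABC) = -318]
   → A = (62/5, 16/5)

A = (62/5, 16/5)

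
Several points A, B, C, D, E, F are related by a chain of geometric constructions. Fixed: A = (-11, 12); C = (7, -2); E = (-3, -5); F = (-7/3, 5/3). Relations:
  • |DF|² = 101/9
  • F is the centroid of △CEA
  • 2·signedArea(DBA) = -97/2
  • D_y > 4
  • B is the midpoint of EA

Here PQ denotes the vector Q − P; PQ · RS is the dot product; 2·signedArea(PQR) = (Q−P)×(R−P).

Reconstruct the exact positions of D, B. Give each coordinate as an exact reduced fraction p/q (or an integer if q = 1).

1. B_x = -7  [B is the midpoint of EA]
2. B_y = 7/2  [B is the midpoint of EA]
   → B = (-7, 7/2)
3. D_x = -2  [line -17/2·x + -4·y + 3 = 0 ∩ |DF|² = 101/9]
4. D_y = 5  [line -17/2·x + -4·y + 3 = 0 ∩ |DF|² = 101/9]
   → D = (-2, 5)

B = (-7, 7/2)
D = (-2, 5)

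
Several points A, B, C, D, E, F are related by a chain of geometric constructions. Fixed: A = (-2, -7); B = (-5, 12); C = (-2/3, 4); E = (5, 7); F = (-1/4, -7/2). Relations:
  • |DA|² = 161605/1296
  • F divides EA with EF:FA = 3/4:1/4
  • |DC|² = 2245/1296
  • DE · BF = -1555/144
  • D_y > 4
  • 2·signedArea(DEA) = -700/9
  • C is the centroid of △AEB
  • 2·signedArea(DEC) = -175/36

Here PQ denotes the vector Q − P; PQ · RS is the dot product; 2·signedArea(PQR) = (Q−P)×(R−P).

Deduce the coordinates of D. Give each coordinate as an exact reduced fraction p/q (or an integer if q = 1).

D = (-71/36, 25/6)

1. D_x = -71/36  [2·signedArea(DEC) = -175/36 ∩ 2·signedArea(DEA) = -700/9]
2. D_y = 25/6  [2·signedArea(DEC) = -175/36 ∩ 2·signedArea(DEA) = -700/9]
   → D = (-71/36, 25/6)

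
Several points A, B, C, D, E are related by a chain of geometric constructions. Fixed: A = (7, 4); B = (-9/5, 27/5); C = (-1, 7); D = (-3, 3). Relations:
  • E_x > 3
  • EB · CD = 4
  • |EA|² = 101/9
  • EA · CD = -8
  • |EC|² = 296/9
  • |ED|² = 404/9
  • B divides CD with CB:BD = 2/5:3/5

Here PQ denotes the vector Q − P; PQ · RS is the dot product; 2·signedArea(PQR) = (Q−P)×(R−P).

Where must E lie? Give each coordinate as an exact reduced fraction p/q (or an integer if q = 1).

1. E_x = 11/3  [line 2·x + 4·y + -22 = 0 ∩ |ED|² = 404/9]
2. E_y = 11/3  [line 2·x + 4·y + -22 = 0 ∩ |ED|² = 404/9]
   → E = (11/3, 11/3)

E = (11/3, 11/3)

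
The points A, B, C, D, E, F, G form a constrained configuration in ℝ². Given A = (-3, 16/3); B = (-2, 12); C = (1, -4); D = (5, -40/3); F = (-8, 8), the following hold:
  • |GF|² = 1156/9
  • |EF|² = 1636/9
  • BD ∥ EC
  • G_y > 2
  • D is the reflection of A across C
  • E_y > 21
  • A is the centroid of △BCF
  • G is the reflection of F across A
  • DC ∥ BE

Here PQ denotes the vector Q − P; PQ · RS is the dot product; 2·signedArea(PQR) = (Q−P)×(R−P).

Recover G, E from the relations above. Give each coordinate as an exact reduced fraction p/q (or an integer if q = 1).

E = (-6, 64/3)
G = (2, 8/3)

1. G_x = 2  [G is the reflection of F across A]
2. G_y = 8/3  [G is the reflection of F across A]
   → G = (2, 8/3)
3. E_x = -6  [BD ∥ EC ∩ DC ∥ BE]
4. E_y = 64/3  [BD ∥ EC ∩ DC ∥ BE]
   → E = (-6, 64/3)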